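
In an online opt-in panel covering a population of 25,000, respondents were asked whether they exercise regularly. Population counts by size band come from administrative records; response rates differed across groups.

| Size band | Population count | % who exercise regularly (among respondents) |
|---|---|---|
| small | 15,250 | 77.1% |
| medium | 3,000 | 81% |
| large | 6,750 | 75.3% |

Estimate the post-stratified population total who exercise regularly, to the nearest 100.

19,300

Estimated count per cell = population count × respondent percentage:
  small: 15,250 × 77.1% = 11757.8
  medium: 3,000 × 81% = 2430
  large: 6,750 × 75.3% = 5082.75
Estimated total = 19270.5 → 19,300.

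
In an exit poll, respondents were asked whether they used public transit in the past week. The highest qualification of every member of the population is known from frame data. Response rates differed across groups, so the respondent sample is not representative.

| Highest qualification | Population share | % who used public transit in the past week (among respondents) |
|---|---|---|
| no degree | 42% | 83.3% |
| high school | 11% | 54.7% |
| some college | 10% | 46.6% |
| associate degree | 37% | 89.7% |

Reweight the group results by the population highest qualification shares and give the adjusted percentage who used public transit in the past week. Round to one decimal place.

78.9%

Post-stratification weights by population share, not respondent share:
  no degree: 0.42 × 83.3 = 34.986
  high school: 0.11 × 54.7 = 6.017
  some college: 0.1 × 46.6 = 4.66
  associate degree: 0.37 × 89.7 = 33.189
Post-stratified estimate = 78.852 → 78.9%.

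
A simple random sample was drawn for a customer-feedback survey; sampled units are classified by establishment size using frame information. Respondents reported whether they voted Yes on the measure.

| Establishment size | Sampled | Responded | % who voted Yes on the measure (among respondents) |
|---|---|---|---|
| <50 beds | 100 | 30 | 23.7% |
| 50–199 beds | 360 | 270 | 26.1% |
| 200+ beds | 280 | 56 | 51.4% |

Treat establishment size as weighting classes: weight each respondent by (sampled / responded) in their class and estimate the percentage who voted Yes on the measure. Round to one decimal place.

Class response rates: <50 beds 30/100 = 30%, 50–199 beds 270/360 = 75%, 200+ beds 56/280 = 20%.
Weighting each respondent by the inverse class response rate inflates each class back to its sampled size, so the class weight is n_sampled:
  <50 beds: 100 × 23.7 = 2370
  50–199 beds: 360 × 26.1 = 9396
  200+ beds: 280 × 51.4 = 14,392
Adjusted estimate = 26,158 / 740 = 35.3486 → 35.3%.

35.3%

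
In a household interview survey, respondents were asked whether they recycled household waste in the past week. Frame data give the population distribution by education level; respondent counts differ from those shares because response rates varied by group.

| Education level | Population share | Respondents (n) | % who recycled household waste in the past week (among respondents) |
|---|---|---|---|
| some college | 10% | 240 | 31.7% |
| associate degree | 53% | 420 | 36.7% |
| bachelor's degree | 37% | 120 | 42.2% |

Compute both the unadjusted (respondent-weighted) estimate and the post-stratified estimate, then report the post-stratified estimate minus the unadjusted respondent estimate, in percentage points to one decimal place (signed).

Without adjustment, the pooled respondent share is:
  (240/780)×31.7 + (420/780)×36.7 + (120/780)×42.2 = 36.0077%
Post-stratifying to population shares instead:
  0.1×31.7 + 0.53×36.7 + 0.37×42.2 = 38.235%
Difference = 38.235 − 36.0077 = 2.2273 pp.

+2.2 percentage points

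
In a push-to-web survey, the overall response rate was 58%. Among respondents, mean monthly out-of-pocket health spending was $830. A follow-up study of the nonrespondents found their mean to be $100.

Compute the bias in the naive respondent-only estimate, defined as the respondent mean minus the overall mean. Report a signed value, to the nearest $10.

Nonresponse fraction = 1 − 0.58 = 0.42.
Bias = (nonresponse fraction) × (respondent mean − nonrespondent mean)
     = 0.42 × (830 − 100) = 0.42 × 730 = 306.6.

+$310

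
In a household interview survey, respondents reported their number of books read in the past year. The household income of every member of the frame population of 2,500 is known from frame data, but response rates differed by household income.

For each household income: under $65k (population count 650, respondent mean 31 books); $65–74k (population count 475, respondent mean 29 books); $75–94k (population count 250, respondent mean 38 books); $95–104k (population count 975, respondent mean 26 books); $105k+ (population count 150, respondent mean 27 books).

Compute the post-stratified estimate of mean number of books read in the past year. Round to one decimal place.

Post-stratification weights by population share, not respondent share:
  under $65k: (650/2,500) × 31 = 8.06
  $65–74k: (475/2,500) × 29 = 5.51
  $75–94k: (250/2,500) × 38 = 3.8
  $95–104k: (975/2,500) × 26 = 10.14
  $105k+: (150/2,500) × 27 = 1.62
Post-stratified estimate = 29.13 → 29.1.

29.1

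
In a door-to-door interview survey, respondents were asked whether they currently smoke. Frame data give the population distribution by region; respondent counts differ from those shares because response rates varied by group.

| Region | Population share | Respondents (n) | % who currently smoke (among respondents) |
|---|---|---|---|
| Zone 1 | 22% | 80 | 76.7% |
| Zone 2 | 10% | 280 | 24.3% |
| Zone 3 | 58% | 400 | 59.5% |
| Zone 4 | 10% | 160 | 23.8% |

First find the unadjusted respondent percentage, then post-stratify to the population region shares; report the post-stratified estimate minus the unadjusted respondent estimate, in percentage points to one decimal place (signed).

+12.1 percentage points

Naive respondent-only estimate (weights = respondent counts):
  (80/920)×76.7 + (280/920)×24.3 + (400/920)×59.5 + (160/920)×23.8 = 44.0739%
Post-stratifying to population shares instead:
  0.22×76.7 + 0.1×24.3 + 0.58×59.5 + 0.1×23.8 = 56.194%
Difference = 56.194 − 44.0739 = 12.1201 pp.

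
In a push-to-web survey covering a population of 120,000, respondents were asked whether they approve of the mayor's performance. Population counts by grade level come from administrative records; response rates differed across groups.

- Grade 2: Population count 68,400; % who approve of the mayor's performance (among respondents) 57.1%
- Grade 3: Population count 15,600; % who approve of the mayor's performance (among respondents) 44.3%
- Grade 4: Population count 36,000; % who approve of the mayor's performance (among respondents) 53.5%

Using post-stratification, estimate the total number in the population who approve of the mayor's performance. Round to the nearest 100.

65,200

Each cell contributes its population count × the respondent rate:
  Grade 2: 68,400 × 57.1% = 39056.4
  Grade 3: 15,600 × 44.3% = 6910.8
  Grade 4: 36,000 × 53.5% = 19,260
Estimated total = 65227.2 → 65,200.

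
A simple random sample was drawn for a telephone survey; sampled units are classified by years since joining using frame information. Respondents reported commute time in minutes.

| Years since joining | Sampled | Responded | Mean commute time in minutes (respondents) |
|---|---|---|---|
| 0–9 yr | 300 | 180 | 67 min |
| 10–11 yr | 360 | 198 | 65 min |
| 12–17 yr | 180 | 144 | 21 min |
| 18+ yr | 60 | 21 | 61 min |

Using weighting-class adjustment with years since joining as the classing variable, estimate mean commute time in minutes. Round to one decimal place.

56.6

Class response rates: 0–9 yr 180/300 = 60%, 10–11 yr 198/360 = 55%, 12–17 yr 144/180 = 80%, 18+ yr 21/60 = 35%.
Each respondent's weight = sampled/responded in their class; summing within a class gives n_sampled, so:
  0–9 yr: 300 × 67 = 20,100
  10–11 yr: 360 × 65 = 23,400
  12–17 yr: 180 × 21 = 3780
  18+ yr: 60 × 61 = 3660
Adjusted estimate = 50,940 / 900 = 56.6 → 56.6.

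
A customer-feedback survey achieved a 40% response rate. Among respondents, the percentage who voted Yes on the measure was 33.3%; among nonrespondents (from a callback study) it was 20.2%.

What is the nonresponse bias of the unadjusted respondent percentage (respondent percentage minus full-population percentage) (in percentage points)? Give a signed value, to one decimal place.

+7.9 percentage points

Nonresponse fraction = 1 − 0.4 = 0.6.
Bias = (nonresponse fraction) × (respondent percentage − nonrespondent percentage)
     = 0.6 × (33.3 − 20.2) = 0.6 × 13.1 = 7.86.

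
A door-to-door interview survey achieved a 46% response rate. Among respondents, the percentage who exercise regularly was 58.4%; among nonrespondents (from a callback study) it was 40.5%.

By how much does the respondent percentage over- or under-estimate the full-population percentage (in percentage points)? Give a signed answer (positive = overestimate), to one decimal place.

Nonresponse fraction = 1 − 0.46 = 0.54.
Bias = (nonresponse fraction) × (respondent percentage − nonrespondent percentage)
     = 0.54 × (58.4 − 40.5) = 0.54 × 17.9 = 9.666.

+9.7 percentage points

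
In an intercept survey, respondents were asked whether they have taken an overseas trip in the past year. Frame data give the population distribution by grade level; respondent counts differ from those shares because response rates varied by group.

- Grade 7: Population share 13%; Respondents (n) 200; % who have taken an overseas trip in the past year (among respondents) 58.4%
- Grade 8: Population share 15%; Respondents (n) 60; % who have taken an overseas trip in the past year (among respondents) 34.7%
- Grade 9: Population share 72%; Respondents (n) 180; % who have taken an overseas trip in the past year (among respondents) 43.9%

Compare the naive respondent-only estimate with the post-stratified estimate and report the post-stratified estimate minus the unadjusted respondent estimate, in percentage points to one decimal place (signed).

Unadjusted (pooled respondent) estimate weights by respondent counts:
  (200/440)×58.4 + (60/440)×34.7 + (180/440)×43.9 = 49.2364%
Post-stratified estimate weights by population shares:
  0.13×58.4 + 0.15×34.7 + 0.72×43.9 = 44.405%
Difference = 44.405 − 49.2364 = -4.8314 pp.

-4.8 percentage points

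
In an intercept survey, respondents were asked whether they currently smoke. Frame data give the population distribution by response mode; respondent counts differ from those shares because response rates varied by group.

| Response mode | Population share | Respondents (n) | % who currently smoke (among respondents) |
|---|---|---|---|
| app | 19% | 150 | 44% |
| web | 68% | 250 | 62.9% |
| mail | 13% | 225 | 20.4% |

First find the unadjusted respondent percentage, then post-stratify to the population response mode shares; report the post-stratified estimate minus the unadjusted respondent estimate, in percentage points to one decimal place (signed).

Unadjusted (pooled respondent) estimate weights by respondent counts:
  (150/625)×44 + (250/625)×62.9 + (225/625)×20.4 = 43.064%
Reweighting by population response mode shares:
  0.19×44 + 0.68×62.9 + 0.13×20.4 = 53.784%
Difference = 53.784 − 43.064 = 10.72 pp.

+10.7 percentage points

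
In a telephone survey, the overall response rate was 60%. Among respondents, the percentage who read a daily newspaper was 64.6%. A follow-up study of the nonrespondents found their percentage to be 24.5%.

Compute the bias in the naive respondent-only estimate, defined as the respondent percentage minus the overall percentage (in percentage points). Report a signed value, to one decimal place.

+16.0 percentage points

Nonresponse fraction = 1 − 0.6 = 0.4.
Bias = (nonresponse fraction) × (respondent percentage − nonrespondent percentage)
     = 0.4 × (64.6 − 24.5) = 0.4 × 40.1 = 16.04.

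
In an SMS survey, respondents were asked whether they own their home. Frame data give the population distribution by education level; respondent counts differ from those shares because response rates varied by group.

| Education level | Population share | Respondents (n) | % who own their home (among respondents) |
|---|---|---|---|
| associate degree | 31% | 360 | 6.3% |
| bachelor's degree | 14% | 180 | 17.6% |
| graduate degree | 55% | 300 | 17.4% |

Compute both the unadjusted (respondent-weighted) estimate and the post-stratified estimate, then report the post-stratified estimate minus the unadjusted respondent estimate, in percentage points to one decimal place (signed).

+1.3 percentage points

Without adjustment, the pooled respondent share is:
  (360/840)×6.3 + (180/840)×17.6 + (300/840)×17.4 = 12.6857%
Post-stratifying to population shares instead:
  0.31×6.3 + 0.14×17.6 + 0.55×17.4 = 13.987%
Difference = 13.987 − 12.6857 = 1.3013 pp.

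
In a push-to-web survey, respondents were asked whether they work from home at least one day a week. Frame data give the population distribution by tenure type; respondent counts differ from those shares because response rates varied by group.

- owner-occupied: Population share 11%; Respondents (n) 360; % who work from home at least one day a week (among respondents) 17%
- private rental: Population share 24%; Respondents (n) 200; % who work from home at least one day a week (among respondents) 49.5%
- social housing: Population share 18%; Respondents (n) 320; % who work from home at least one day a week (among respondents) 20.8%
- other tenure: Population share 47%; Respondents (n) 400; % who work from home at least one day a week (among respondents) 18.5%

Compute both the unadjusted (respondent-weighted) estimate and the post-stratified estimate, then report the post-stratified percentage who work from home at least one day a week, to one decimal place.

Without adjustment, the pooled respondent share is:
  (360/1280)×17 + (200/1280)×49.5 + (320/1280)×20.8 + (400/1280)×18.5 = 23.4969%
Post-stratifying to population shares instead:
  0.11×17 + 0.24×49.5 + 0.18×20.8 + 0.47×18.5 = 26.189%

26.2%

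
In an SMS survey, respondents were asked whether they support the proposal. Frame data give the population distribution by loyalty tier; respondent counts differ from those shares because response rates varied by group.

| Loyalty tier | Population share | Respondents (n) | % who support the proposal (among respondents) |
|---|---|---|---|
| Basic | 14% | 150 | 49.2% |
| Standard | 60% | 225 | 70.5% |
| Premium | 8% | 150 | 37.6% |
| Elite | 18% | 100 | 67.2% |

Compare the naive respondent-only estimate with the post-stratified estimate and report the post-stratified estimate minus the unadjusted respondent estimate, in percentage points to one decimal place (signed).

+7.3 percentage points

Unadjusted (pooled respondent) estimate weights by respondent counts:
  (150/625)×49.2 + (225/625)×70.5 + (150/625)×37.6 + (100/625)×67.2 = 56.964%
Post-stratified estimate weights by population shares:
  0.14×49.2 + 0.6×70.5 + 0.08×37.6 + 0.18×67.2 = 64.292%
Difference = 64.292 − 56.964 = 7.328 pp.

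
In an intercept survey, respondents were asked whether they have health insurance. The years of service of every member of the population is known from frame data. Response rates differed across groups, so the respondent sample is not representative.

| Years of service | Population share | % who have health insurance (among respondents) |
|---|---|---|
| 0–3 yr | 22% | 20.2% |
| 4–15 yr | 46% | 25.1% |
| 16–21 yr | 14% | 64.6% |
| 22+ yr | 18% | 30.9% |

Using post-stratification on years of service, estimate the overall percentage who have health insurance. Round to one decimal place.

Post-stratification weights by population share, not respondent share:
  0–3 yr: 0.22 × 20.2 = 4.444
  4–15 yr: 0.46 × 25.1 = 11.546
  16–21 yr: 0.14 × 64.6 = 9.044
  22+ yr: 0.18 × 30.9 = 5.562
Post-stratified estimate = 30.596 → 30.6%.

30.6%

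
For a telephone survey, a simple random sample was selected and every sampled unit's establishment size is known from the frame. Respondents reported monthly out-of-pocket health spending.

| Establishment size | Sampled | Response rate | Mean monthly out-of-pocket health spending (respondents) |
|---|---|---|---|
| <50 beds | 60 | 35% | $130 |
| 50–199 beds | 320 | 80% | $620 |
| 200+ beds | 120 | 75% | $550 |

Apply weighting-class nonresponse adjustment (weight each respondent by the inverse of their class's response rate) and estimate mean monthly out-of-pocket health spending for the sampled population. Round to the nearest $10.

$540

Inverse-response-rate weighting restores each class to its sampled count, so class totals weight by n_sampled:
  <50 beds: 60 × 130 = 7800
  50–199 beds: 320 × 620 = 198,400
  200+ beds: 120 × 550 = 66,000
Adjusted estimate = 272,200 / 500 = 544.4 → $540.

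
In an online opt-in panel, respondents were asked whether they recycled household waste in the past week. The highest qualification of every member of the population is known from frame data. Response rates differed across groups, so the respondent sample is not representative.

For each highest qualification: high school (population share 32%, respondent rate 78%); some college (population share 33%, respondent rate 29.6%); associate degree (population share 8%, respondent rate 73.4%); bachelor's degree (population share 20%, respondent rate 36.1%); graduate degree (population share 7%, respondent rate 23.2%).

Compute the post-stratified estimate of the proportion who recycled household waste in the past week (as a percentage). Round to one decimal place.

49.4%

Weight each group's respondent value by its population share:
  high school: 0.32 × 78 = 24.96
  some college: 0.33 × 29.6 = 9.768
  associate degree: 0.08 × 73.4 = 5.872
  bachelor's degree: 0.2 × 36.1 = 7.22
  graduate degree: 0.07 × 23.2 = 1.624
Post-stratified estimate = 49.444 → 49.4%.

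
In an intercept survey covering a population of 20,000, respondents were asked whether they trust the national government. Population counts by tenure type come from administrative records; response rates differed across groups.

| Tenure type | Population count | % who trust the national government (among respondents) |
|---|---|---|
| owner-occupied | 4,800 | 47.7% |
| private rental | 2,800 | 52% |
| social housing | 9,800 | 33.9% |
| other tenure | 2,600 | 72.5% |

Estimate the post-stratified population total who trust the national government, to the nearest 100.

Estimated count per cell = population count × respondent percentage:
  owner-occupied: 4,800 × 47.7% = 2289.6
  private rental: 2,800 × 52% = 1456
  social housing: 9,800 × 33.9% = 3322.2
  other tenure: 2,600 × 72.5% = 1885
Estimated total = 8952.8 → 9,000.

9,000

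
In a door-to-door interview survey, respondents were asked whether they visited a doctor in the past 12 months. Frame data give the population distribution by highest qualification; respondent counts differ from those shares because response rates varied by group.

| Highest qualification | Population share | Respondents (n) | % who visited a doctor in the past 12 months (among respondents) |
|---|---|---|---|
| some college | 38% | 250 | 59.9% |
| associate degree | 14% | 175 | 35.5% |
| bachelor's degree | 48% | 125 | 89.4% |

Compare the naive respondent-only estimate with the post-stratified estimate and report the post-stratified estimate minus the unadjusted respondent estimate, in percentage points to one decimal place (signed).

Without adjustment, the pooled respondent share is:
  (250/550)×59.9 + (175/550)×35.5 + (125/550)×89.4 = 58.8409%
Post-stratifying to population shares instead:
  0.38×59.9 + 0.14×35.5 + 0.48×89.4 = 70.644%
Difference = 70.644 − 58.8409 = 11.8031 pp.

+11.8 percentage points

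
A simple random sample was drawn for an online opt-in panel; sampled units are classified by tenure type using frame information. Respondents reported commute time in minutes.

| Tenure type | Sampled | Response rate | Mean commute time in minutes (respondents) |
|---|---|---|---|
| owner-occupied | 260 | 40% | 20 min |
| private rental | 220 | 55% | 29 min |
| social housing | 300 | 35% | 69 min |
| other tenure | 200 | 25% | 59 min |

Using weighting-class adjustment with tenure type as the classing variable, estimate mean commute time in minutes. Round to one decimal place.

With weight = n_sampled/n_responded per class, the weighted class total is n_sampled:
  owner-occupied: 260 × 20 = 5200
  private rental: 220 × 29 = 6380
  social housing: 300 × 69 = 20,700
  other tenure: 200 × 59 = 11,800
Adjusted estimate = 44,080 / 980 = 44.9796 → 45.0.

45.0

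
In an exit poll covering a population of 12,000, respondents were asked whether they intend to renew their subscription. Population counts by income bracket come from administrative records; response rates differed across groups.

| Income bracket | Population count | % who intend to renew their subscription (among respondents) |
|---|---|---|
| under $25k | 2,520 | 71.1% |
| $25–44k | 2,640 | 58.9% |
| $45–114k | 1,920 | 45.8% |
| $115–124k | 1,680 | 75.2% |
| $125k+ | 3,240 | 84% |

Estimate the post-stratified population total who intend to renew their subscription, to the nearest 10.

8,210

Apply each group's respondent rate to its population count:
  under $25k: 2,520 × 71.1% = 1791.72
  $25–44k: 2,640 × 58.9% = 1554.96
  $45–114k: 1,920 × 45.8% = 879.36
  $115–124k: 1,680 × 75.2% = 1263.36
  $125k+: 3,240 × 84% = 2721.6
Estimated total = 8211 → 8,210.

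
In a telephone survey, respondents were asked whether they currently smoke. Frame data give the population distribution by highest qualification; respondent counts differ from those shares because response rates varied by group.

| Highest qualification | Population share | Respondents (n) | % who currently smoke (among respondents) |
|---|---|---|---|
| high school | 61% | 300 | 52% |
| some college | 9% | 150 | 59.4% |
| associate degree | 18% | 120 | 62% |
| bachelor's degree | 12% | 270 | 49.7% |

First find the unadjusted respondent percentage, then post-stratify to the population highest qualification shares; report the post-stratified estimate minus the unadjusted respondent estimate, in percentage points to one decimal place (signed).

+0.2 percentage points

Naive respondent-only estimate (weights = respondent counts):
  (300/840)×52 + (150/840)×59.4 + (120/840)×62 + (270/840)×49.7 = 54.0107%
Post-stratifying to population shares instead:
  0.61×52 + 0.09×59.4 + 0.18×62 + 0.12×49.7 = 54.19%
Difference = 54.19 − 54.0107 = 0.1793 pp.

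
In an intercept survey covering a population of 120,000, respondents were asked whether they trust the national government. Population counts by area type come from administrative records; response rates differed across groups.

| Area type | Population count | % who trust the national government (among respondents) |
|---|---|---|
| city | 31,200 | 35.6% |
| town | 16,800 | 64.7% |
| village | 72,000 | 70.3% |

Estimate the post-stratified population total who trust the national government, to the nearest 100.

72,600

Each cell contributes its population count × the respondent rate:
  city: 31,200 × 35.6% = 11107.2
  town: 16,800 × 64.7% = 10869.6
  village: 72,000 × 70.3% = 50,616
Estimated total = 72592.8 → 72,600.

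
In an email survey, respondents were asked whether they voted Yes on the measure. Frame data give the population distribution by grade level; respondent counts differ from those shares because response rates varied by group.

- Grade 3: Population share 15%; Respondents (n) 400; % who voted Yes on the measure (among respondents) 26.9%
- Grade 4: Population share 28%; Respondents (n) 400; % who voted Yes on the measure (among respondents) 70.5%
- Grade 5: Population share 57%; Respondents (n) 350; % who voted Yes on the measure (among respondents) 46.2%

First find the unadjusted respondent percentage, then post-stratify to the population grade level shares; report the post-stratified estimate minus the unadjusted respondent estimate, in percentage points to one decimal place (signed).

+2.2 percentage points

Unadjusted (pooled respondent) estimate weights by respondent counts:
  (400/1150)×26.9 + (400/1150)×70.5 + (350/1150)×46.2 = 47.9391%
Post-stratified estimate weights by population shares:
  0.15×26.9 + 0.28×70.5 + 0.57×46.2 = 50.109%
Difference = 50.109 − 47.9391 = 2.1699 pp.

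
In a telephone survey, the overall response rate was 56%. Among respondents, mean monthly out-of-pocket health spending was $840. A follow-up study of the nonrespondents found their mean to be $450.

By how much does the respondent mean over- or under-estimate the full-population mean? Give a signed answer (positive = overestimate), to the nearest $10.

+$170

Nonresponse fraction = 1 − 0.56 = 0.44.
Bias = (nonresponse fraction) × (respondent mean − nonrespondent mean)
     = 0.44 × (840 − 450) = 0.44 × 390 = 171.6.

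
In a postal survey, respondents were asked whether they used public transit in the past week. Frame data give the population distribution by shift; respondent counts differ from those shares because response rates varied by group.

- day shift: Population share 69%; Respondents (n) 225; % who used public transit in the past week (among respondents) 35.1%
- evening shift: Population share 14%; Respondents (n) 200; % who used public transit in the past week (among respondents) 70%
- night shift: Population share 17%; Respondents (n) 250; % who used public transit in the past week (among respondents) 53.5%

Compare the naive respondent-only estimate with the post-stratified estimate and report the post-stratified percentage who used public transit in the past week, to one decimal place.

43.1%

Unadjusted (pooled respondent) estimate weights by respondent counts:
  (225/675)×35.1 + (200/675)×70 + (250/675)×53.5 = 52.2556%
Reweighting by population shift shares:
  0.69×35.1 + 0.14×70 + 0.17×53.5 = 43.114%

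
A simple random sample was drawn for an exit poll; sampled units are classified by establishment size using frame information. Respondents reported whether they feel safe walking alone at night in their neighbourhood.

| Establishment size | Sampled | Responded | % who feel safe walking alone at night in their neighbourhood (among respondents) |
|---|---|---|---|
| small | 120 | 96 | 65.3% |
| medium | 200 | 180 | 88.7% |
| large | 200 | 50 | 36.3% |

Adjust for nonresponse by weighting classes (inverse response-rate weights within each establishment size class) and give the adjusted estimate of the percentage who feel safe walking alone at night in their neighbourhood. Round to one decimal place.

Response rates by class: small 96/120 = 80%, medium 180/200 = 90%, large 50/200 = 25%.
With weight = n_sampled/n_responded per class, the weighted class total is n_sampled:
  small: 120 × 65.3 = 7836
  medium: 200 × 88.7 = 17,740
  large: 200 × 36.3 = 7260
Adjusted estimate = 32,836 / 520 = 63.1462 → 63.1%.

63.1%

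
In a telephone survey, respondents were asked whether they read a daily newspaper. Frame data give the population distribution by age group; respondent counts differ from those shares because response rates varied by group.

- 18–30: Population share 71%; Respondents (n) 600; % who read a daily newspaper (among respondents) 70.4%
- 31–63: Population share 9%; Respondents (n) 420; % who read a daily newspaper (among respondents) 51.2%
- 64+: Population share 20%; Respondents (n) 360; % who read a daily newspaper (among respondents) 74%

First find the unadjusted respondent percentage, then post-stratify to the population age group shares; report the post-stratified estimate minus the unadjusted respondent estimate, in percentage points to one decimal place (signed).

+3.9 percentage points

Unadjusted (pooled respondent) estimate weights by respondent counts:
  (600/1380)×70.4 + (420/1380)×51.2 + (360/1380)×74 = 65.4957%
Post-stratifying to population shares instead:
  0.71×70.4 + 0.09×51.2 + 0.2×74 = 69.392%
Difference = 69.392 − 65.4957 = 3.8963 pp.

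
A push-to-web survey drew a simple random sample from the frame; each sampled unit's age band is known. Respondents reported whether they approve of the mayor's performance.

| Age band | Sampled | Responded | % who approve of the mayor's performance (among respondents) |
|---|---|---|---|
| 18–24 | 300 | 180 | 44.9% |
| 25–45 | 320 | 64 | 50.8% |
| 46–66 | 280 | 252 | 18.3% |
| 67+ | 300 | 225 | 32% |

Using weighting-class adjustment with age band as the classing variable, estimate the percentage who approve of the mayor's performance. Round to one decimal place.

Response rates by class: 18–24 180/300 = 60%, 25–45 64/320 = 20%, 46–66 252/280 = 90%, 67+ 225/300 = 75%.
Inverse-response-rate weighting restores each class to its sampled count, so class totals weight by n_sampled:
  18–24: 300 × 44.9 = 13,470
  25–45: 320 × 50.8 = 16,256
  46–66: 280 × 18.3 = 5124
  67+: 300 × 32 = 9600
Adjusted estimate = 44,450 / 1,200 = 37.0417 → 37.0%.

37.0%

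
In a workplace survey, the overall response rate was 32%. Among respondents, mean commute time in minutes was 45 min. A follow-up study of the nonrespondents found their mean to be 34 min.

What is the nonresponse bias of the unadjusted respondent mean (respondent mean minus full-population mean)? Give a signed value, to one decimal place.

Nonresponse fraction = 1 − 0.32 = 0.68.
Bias = (nonresponse fraction) × (respondent mean − nonrespondent mean)
     = 0.68 × (45 − 34) = 0.68 × 11 = 7.48.

+7.5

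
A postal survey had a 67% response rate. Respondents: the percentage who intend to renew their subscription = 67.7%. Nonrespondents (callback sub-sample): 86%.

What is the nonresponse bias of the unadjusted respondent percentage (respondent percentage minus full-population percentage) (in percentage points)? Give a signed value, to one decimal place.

Nonresponse fraction = 1 − 0.67 = 0.33.
Bias = (nonresponse fraction) × (respondent percentage − nonrespondent percentage)
     = 0.33 × (67.7 − 86) = 0.33 × -18.3 = -6.039.

-6.0 percentage points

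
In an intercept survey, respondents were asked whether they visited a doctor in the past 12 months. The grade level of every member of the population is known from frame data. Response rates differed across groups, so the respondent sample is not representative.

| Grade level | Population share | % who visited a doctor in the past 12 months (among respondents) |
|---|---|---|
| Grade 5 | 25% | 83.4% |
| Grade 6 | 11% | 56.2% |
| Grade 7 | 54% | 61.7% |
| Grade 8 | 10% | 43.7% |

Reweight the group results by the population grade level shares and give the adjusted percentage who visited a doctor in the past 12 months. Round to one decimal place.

Each cell contributes population-share × respondent value:
  Grade 5: 0.25 × 83.4 = 20.85
  Grade 6: 0.11 × 56.2 = 6.182
  Grade 7: 0.54 × 61.7 = 33.318
  Grade 8: 0.1 × 43.7 = 4.37
Post-stratified estimate = 64.72 → 64.7%.

64.7%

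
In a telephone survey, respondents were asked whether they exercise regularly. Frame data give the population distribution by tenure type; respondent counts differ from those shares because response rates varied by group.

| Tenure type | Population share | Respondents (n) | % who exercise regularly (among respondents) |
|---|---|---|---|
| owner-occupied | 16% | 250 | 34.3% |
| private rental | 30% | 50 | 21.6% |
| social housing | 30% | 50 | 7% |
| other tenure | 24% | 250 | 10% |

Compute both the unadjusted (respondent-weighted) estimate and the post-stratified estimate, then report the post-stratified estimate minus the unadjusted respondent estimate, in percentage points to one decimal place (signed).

Unadjusted (pooled respondent) estimate weights by respondent counts:
  (250/600)×34.3 + (50/600)×21.6 + (50/600)×7 + (250/600)×10 = 20.8417%
Post-stratified estimate weights by population shares:
  0.16×34.3 + 0.3×21.6 + 0.3×7 + 0.24×10 = 16.468%
Difference = 16.468 − 20.8417 = -4.3737 pp.

-4.4 percentage points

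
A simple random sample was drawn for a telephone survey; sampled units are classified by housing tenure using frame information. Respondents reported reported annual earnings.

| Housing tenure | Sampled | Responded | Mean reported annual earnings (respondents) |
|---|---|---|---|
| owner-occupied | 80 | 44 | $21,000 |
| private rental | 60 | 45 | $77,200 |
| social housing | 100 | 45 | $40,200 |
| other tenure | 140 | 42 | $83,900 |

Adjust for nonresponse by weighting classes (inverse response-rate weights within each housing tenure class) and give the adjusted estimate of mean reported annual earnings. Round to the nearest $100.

$58,100

Class response rates: owner-occupied 44/80 = 55%, private rental 45/60 = 75%, social housing 45/100 = 45%, other tenure 42/140 = 30%.
Each respondent's weight = sampled/responded in their class; summing within a class gives n_sampled, so:
  owner-occupied: 80 × 21,000 = 1,680,000
  private rental: 60 × 77,200 = 4,632,000
  social housing: 100 × 40,200 = 4,020,000
  other tenure: 140 × 83,900 = 11,746,000
Adjusted estimate = 22,078,000 / 380 = 58,100 → $58,100.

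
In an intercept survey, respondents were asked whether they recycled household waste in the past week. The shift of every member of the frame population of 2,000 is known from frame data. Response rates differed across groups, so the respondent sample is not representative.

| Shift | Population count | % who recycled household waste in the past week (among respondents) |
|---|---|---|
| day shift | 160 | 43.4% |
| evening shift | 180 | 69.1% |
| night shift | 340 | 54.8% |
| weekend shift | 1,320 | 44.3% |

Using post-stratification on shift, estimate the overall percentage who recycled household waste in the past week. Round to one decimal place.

Each cell contributes population-share × respondent value:
  day shift: (160/2,000) × 43.4 = 3.472
  evening shift: (180/2,000) × 69.1 = 6.219
  night shift: (340/2,000) × 54.8 = 9.316
  weekend shift: (1,320/2,000) × 44.3 = 29.238
Post-stratified estimate = 48.245 → 48.2%.

48.2%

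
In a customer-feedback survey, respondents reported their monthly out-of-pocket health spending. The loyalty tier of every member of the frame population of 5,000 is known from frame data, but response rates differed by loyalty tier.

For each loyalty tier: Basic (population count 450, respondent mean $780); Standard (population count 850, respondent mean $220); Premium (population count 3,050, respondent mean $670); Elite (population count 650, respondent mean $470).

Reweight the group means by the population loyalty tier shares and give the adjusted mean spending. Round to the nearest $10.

Reweight to the known loyalty tier distribution:
  Basic: (450/5,000) × 780 = 70.2
  Standard: (850/5,000) × 220 = 37.4
  Premium: (3,050/5,000) × 670 = 408.7
  Elite: (650/5,000) × 470 = 61.1
Post-stratified estimate = 577.4 → $580.

$580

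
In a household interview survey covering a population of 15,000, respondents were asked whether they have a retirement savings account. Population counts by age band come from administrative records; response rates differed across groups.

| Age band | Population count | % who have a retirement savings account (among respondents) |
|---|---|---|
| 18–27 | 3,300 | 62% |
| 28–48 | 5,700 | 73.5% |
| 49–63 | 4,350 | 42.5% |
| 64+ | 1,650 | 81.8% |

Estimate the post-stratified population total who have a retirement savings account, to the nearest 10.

9,430

Estimated count per cell = population count × respondent percentage:
  18–27: 3,300 × 62% = 2046
  28–48: 5,700 × 73.5% = 4189.5
  49–63: 4,350 × 42.5% = 1848.75
  64+: 1,650 × 81.8% = 1349.7
Estimated total = 9433.95 → 9,430.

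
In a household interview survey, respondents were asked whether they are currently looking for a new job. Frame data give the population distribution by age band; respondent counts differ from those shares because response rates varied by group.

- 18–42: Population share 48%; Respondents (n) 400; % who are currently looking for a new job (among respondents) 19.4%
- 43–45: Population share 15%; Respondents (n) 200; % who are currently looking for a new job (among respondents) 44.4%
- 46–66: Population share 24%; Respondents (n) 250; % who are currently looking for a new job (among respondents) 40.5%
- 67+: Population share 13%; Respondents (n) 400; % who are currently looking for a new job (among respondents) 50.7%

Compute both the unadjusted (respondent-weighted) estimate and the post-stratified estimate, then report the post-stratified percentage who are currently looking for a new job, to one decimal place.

32.3%

Naive respondent-only estimate (weights = respondent counts):
  (400/1250)×19.4 + (200/1250)×44.4 + (250/1250)×40.5 + (400/1250)×50.7 = 37.636%
Reweighting by population age band shares:
  0.48×19.4 + 0.15×44.4 + 0.24×40.5 + 0.13×50.7 = 32.283%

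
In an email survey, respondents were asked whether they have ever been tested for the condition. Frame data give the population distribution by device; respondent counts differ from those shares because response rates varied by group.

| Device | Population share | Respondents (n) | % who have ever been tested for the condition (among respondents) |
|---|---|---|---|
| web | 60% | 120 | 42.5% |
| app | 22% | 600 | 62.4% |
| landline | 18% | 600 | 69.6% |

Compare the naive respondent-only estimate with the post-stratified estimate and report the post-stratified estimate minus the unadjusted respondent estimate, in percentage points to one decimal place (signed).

Unadjusted (pooled respondent) estimate weights by respondent counts:
  (120/1320)×42.5 + (600/1320)×62.4 + (600/1320)×69.6 = 63.8636%
Reweighting by population device shares:
  0.6×42.5 + 0.22×62.4 + 0.18×69.6 = 51.756%
Difference = 51.756 − 63.8636 = -12.1076 pp.

-12.1 percentage points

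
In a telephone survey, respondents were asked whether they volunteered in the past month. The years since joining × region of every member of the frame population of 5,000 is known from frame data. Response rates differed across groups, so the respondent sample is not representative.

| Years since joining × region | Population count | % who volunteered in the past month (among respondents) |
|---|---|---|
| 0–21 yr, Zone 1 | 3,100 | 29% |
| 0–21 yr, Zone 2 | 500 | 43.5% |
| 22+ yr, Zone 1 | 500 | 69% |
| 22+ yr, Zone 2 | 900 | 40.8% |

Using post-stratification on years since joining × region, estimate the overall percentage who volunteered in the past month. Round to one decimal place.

36.6%

Weight each group's respondent value by its population share:
  0–21 yr, Zone 1: (3,100/5,000) × 29 = 17.98
  0–21 yr, Zone 2: (500/5,000) × 43.5 = 4.35
  22+ yr, Zone 1: (500/5,000) × 69 = 6.9
  22+ yr, Zone 2: (900/5,000) × 40.8 = 7.344
Post-stratified estimate = 36.574 → 36.6%.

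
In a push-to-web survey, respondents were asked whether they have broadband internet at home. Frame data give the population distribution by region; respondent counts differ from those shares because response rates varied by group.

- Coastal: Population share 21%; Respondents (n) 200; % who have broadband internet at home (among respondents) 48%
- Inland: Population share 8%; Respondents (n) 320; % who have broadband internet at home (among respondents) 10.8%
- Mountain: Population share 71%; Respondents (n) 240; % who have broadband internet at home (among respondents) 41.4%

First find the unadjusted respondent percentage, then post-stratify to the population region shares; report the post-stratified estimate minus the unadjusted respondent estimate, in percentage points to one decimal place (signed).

Naive respondent-only estimate (weights = respondent counts):
  (200/760)×48 + (320/760)×10.8 + (240/760)×41.4 = 30.2526%
Post-stratified estimate weights by population shares:
  0.21×48 + 0.08×10.8 + 0.71×41.4 = 40.338%
Difference = 40.338 − 30.2526 = 10.0854 pp.

+10.1 percentage points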